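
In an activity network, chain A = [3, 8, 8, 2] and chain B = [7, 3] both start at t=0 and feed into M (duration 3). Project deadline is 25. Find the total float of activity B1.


Forward pass: ES(B1) = sum of predecessors on chain B = 0
EF = ES + duration = 0 + 7 = 7
Backward pass: LF(M) = deadline = 25; LS(M) = 25 - 3 = 22
LF(B1) = LS(M) - sum(successors on chain B) = 22 - 3 = 19
LS = LF - duration = 19 - 7 = 12
Total float = LS - ES = 12 - 0 = 12

12


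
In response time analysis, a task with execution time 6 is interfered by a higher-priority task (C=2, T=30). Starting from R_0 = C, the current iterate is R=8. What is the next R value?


R_next = C + ceil(R_prev / T_hp) * C_hp
ceil(8 / 30) = ceil(0.2667) = 1
Interference = 1 * 2 = 2
R_next = 6 + 2 = 8
R_next = R_prev, so the iteration has converged (response time = 8).

8


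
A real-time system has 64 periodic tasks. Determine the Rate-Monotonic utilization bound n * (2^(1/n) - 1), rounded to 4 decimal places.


Compute 2^(1/64) = 1.0108892861
Subtract 1: 1.0108892861 - 1 = 0.0108892861
Multiply by n: 64 * 0.0108892861 = 0.6969143104
Round to 4 dp: 0.6969

0.6969


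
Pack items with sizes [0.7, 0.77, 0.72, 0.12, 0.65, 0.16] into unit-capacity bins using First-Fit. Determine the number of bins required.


Place items sequentially using First-Fit:
  Item 0.7 -> new Bin 1
  Item 0.77 -> new Bin 2
  Item 0.72 -> new Bin 3
  Item 0.12 -> Bin 1 (now 0.82)
  Item 0.65 -> new Bin 4
  Item 0.16 -> Bin 1 (now 0.98)
Total bins used = 4

4


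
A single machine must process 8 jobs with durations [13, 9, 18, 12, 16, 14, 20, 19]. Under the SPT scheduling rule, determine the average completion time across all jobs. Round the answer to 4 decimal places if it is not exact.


Sort jobs by processing time (SPT order): [9, 12, 13, 14, 16, 18, 19, 20]
Compute completion times sequentially:
  Job 1: processing = 9, completes at 9
  Job 2: processing = 12, completes at 21
  Job 3: processing = 13, completes at 34
  Job 4: processing = 14, completes at 48
  Job 5: processing = 16, completes at 64
  Job 6: processing = 18, completes at 82
  Job 7: processing = 19, completes at 101
  Job 8: processing = 20, completes at 121
Sum of completion times = 480
Average completion time = 480/8 = 60.0

60.0


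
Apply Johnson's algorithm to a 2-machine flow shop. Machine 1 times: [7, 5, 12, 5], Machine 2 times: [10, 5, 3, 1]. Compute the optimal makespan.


Apply Johnson's rule:
  Group 1 (a <= b): [(2, 5, 5), (1, 7, 10)]
  Group 2 (a > b): [(3, 12, 3), (4, 5, 1)]
Optimal job order: [2, 1, 3, 4]
Schedule:
  Job 2: M1 done at 5, M2 done at 10
  Job 1: M1 done at 12, M2 done at 22
  Job 3: M1 done at 24, M2 done at 27
  Job 4: M1 done at 29, M2 done at 30
Makespan = 30

30


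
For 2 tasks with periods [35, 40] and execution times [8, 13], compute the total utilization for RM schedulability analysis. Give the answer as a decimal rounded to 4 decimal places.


Compute individual utilizations (exact fractions):
  Task 1: C/T = 8/35 (approx. 0.2286)
  Task 2: C/T = 13/40 (approx. 0.325)
Total utilization U = 8/35 + 13/40 = 31/56
Rounded to 4 decimal places: U = 0.5536
RM (Liu & Layland) bound for 2 tasks = 0.828427; compare with U = 31/56 (approx. 0.553571)
U <= bound, so schedulable by RM sufficient condition.

0.5536


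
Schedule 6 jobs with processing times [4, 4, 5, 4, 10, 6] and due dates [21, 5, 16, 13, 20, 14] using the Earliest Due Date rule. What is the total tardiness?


Sort by due date (EDD order): [(4, 5), (4, 13), (6, 14), (5, 16), (10, 20), (4, 21)]
Compute completion times and tardiness:
  Job 1: p=4, d=5, C=4, tardiness=max(0,4-5)=0
  Job 2: p=4, d=13, C=8, tardiness=max(0,8-13)=0
  Job 3: p=6, d=14, C=14, tardiness=max(0,14-14)=0
  Job 4: p=5, d=16, C=19, tardiness=max(0,19-16)=3
  Job 5: p=10, d=20, C=29, tardiness=max(0,29-20)=9
  Job 6: p=4, d=21, C=33, tardiness=max(0,33-21)=12
Total tardiness = 24

24


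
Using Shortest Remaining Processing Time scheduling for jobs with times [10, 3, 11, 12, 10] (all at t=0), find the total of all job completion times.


Since all jobs arrive at t=0, SRPT equals SPT ordering.
SPT order: [3, 10, 10, 11, 12]
Completion times:
  Job 1: p=3, C=3
  Job 2: p=10, C=13
  Job 3: p=10, C=23
  Job 4: p=11, C=34
  Job 5: p=12, C=46
Total completion time = 3 + 13 + 23 + 34 + 46 = 119

119


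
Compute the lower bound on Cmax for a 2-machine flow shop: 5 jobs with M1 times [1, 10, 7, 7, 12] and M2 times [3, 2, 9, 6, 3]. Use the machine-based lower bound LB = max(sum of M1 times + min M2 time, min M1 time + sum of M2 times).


LB1 = sum(M1 times) + min(M2 times) = 37 + 2 = 39
LB2 = min(M1 times) + sum(M2 times) = 1 + 23 = 24
Lower bound = max(LB1, LB2) = max(39, 24) = 39

39


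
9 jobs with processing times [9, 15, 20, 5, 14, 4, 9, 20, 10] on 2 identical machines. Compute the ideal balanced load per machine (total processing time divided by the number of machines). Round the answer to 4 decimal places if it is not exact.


Total processing time = 9 + 15 + 20 + 5 + 14 + 4 + 9 + 20 + 10 = 106
Number of machines = 2
Ideal balanced load = 106 / 2 = 53.0

53.0


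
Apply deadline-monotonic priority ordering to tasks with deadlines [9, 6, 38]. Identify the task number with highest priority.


Sort tasks by relative deadline (ascending):
  Task 2: deadline = 6
  Task 1: deadline = 9
  Task 3: deadline = 38
Priority order (highest first): [2, 1, 3]
Highest priority task = 2

2


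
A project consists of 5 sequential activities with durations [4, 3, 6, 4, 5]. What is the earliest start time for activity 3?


Activity 3 starts after activities 1 through 2 complete.
Predecessor durations: [4, 3]
ES = 4 + 3 = 7

7


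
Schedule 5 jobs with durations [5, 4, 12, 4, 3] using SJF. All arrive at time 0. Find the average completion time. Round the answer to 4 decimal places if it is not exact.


SJF order (ascending): [3, 4, 4, 5, 12]
Completion times:
  Job 1: burst=3, C=3
  Job 2: burst=4, C=7
  Job 3: burst=4, C=11
  Job 4: burst=5, C=16
  Job 5: burst=12, C=28
Average completion = 65/5 = 13.0

13.0


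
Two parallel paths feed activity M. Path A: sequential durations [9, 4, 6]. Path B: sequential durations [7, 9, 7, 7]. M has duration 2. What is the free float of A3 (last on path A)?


ES(A3) = sum of predecessors on chain A = 13
EF(A3) = ES + duration = 13 + 6 = 19
Successor of A3 is M. ES(M) = max(sum(A), sum(B)) = max(19, 30) = 30
Free float = ES(successor) - EF(current) = 30 - 19 = 11

11


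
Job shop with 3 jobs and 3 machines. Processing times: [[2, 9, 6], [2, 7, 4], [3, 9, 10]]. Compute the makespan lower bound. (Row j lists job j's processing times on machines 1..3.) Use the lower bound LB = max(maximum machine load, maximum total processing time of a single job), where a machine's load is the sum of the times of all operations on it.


Machine loads:
  Machine 1: 2 + 2 + 3 = 7
  Machine 2: 9 + 7 + 9 = 25
  Machine 3: 6 + 4 + 10 = 20
Max machine load = 25
Job totals:
  Job 1: 17
  Job 2: 13
  Job 3: 22
Max job total = 22
Lower bound = max(25, 22) = 25

25


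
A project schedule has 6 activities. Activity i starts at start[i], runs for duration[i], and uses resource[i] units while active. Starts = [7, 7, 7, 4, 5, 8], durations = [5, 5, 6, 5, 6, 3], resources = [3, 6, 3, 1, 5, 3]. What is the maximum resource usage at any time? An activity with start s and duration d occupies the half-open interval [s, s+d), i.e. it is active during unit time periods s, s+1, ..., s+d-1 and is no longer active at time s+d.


Each activity i is active on [start_i, start_i + duration_i).
Compute total resource usage per time slot:
  t=0: active resources = [], total = 0
  t=1: active resources = [], total = 0
  t=2: active resources = [], total = 0
  t=3: active resources = [], total = 0
  t=4: active resources = [1], total = 1
  t=5: active resources = [1, 5], total = 6
  t=6: active resources = [1, 5], total = 6
  t=7: active resources = [3, 6, 3, 1, 5], total = 18
  t=8: active resources = [3, 6, 3, 1, 5, 3], total = 21
  t=9: active resources = [3, 6, 3, 5, 3], total = 20
  t=10: active resources = [3, 6, 3, 5, 3], total = 20
  t=11: active resources = [3, 6, 3], total = 12
  t=12: active resources = [3], total = 3
Peak resource demand = 21

21


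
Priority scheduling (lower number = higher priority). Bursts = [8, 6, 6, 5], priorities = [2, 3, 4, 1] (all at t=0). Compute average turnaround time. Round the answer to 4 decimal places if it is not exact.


Sort by priority (ascending = highest first):
Order: [(1, 5), (2, 8), (3, 6), (4, 6)]
Completion times:
  Priority 1, burst=5, C=5
  Priority 2, burst=8, C=13
  Priority 3, burst=6, C=19
  Priority 4, burst=6, C=25
Average turnaround = 62/4 = 15.5

15.5


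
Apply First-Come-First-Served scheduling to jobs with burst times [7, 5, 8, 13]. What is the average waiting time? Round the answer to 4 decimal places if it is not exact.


FCFS order (as given): [7, 5, 8, 13]
Waiting times:
  Job 1: wait = 0
  Job 2: wait = 7
  Job 3: wait = 12
  Job 4: wait = 20
Sum of waiting times = 39
Average waiting time = 39/4 = 9.75

9.75


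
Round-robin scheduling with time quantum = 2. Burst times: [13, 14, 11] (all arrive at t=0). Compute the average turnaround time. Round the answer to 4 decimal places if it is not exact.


Time quantum = 2
Execution trace:
  J1 runs 2 units, time = 2
  J2 runs 2 units, time = 4
  J3 runs 2 units, time = 6
  J1 runs 2 units, time = 8
  J2 runs 2 units, time = 10
  J3 runs 2 units, time = 12
  J1 runs 2 units, time = 14
  J2 runs 2 units, time = 16
  J3 runs 2 units, time = 18
  J1 runs 2 units, time = 20
  J2 runs 2 units, time = 22
  J3 runs 2 units, time = 24
  J1 runs 2 units, time = 26
  J2 runs 2 units, time = 28
  J3 runs 2 units, time = 30
  J1 runs 2 units, time = 32
  J2 runs 2 units, time = 34
  J3 runs 1 units, time = 35
  J1 runs 1 units, time = 36
  J2 runs 2 units, time = 38
Finish times: [36, 38, 35]
Average turnaround = 109/3 = 36.3333

36.3333


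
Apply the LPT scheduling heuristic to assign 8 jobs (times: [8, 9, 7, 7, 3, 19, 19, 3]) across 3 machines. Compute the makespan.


Sort jobs in decreasing order (LPT): [19, 19, 9, 8, 7, 7, 3, 3]
Assign each job to the least loaded machine:
  Machine 1: jobs [19, 7], load = 26
  Machine 2: jobs [19, 3, 3], load = 25
  Machine 3: jobs [9, 8, 7], load = 24
Makespan = max load = 26

26


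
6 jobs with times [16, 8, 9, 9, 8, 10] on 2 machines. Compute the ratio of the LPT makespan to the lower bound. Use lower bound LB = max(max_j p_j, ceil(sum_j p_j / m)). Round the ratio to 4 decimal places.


LPT order: [16, 10, 9, 9, 8, 8]
Machine loads after assignment: [33, 27]
LPT makespan = 33
Lower bound = max(max_job, ceil(total/2)) = max(16, 30) = 30
Ratio = 33 / 30 = 1.1

1.1


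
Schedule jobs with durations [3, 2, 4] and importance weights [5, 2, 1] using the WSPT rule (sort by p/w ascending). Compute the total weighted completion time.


Compute p/w ratios and sort ascending (WSPT): [(3, 5), (2, 2), (4, 1)]
Compute weighted completion times:
  Job (p=3,w=5): C=3, w*C=5*3=15
  Job (p=2,w=2): C=5, w*C=2*5=10
  Job (p=4,w=1): C=9, w*C=1*9=9
Total weighted completion time = 34

34


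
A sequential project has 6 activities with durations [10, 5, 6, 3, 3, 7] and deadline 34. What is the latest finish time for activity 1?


LF(activity 1) = deadline - sum of successor durations
Successors: activities 2 through 6 with durations [5, 6, 3, 3, 7]
Sum of successor durations = 24
LF = 34 - 24 = 10

10


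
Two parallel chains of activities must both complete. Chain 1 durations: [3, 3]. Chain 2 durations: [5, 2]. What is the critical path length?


Path A total = 3 + 3 = 6
Path B total = 5 + 2 = 7
Critical path = longest path = max(6, 7) = 7

7


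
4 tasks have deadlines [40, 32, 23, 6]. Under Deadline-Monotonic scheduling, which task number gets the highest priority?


Sort tasks by relative deadline (ascending):
  Task 4: deadline = 6
  Task 3: deadline = 23
  Task 2: deadline = 32
  Task 1: deadline = 40
Priority order (highest first): [4, 3, 2, 1]
Highest priority task = 4

4


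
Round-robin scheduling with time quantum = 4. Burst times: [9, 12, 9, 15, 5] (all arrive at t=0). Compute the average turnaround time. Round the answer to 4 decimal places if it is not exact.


Time quantum = 4
Execution trace:
  J1 runs 4 units, time = 4
  J2 runs 4 units, time = 8
  J3 runs 4 units, time = 12
  J4 runs 4 units, time = 16
  J5 runs 4 units, time = 20
  J1 runs 4 units, time = 24
  J2 runs 4 units, time = 28
  J3 runs 4 units, time = 32
  J4 runs 4 units, time = 36
  J5 runs 1 units, time = 37
  J1 runs 1 units, time = 38
  J2 runs 4 units, time = 42
  J3 runs 1 units, time = 43
  J4 runs 4 units, time = 47
  J4 runs 3 units, time = 50
Finish times: [38, 42, 43, 50, 37]
Average turnaround = 210/5 = 42.0

42.0


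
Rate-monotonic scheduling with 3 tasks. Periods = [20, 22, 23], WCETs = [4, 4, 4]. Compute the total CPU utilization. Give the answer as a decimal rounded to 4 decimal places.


Compute individual utilizations (exact fractions):
  Task 1: C/T = 4/20 = 1/5 (approx. 0.2)
  Task 2: C/T = 4/22 = 2/11 (approx. 0.1818)
  Task 3: C/T = 4/23 (approx. 0.1739)
Total utilization U = 1/5 + 2/11 + 4/23 = 703/1265
Rounded to 4 decimal places: U = 0.5557
RM (Liu & Layland) bound for 3 tasks = 0.779763; compare with U = 703/1265 (approx. 0.555731)
U <= bound, so schedulable by RM sufficient condition.

0.5557


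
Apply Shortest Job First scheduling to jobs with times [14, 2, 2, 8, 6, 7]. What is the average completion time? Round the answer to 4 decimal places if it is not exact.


SJF order (ascending): [2, 2, 6, 7, 8, 14]
Completion times:
  Job 1: burst=2, C=2
  Job 2: burst=2, C=4
  Job 3: burst=6, C=10
  Job 4: burst=7, C=17
  Job 5: burst=8, C=25
  Job 6: burst=14, C=39
Average completion = 97/6 = 16.1667

16.1667


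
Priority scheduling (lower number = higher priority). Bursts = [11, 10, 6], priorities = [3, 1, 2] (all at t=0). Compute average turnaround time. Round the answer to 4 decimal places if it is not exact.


Sort by priority (ascending = highest first):
Order: [(1, 10), (2, 6), (3, 11)]
Completion times:
  Priority 1, burst=10, C=10
  Priority 2, burst=6, C=16
  Priority 3, burst=11, C=27
Average turnaround = 53/3 = 17.6667

17.6667


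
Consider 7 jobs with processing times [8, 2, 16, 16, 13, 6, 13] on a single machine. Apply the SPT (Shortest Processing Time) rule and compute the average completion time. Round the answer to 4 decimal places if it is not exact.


Sort jobs by processing time (SPT order): [2, 6, 8, 13, 13, 16, 16]
Compute completion times sequentially:
  Job 1: processing = 2, completes at 2
  Job 2: processing = 6, completes at 8
  Job 3: processing = 8, completes at 16
  Job 4: processing = 13, completes at 29
  Job 5: processing = 13, completes at 42
  Job 6: processing = 16, completes at 58
  Job 7: processing = 16, completes at 74
Sum of completion times = 229
Average completion time = 229/7 = 32.7143

32.7143


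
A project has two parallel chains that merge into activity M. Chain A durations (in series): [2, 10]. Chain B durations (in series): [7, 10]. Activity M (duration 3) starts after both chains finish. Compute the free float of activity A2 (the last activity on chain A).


ES(A2) = sum of predecessors on chain A = 2
EF(A2) = ES + duration = 2 + 10 = 12
Successor of A2 is M. ES(M) = max(sum(A), sum(B)) = max(12, 17) = 17
Free float = ES(successor) - EF(current) = 17 - 12 = 5

5


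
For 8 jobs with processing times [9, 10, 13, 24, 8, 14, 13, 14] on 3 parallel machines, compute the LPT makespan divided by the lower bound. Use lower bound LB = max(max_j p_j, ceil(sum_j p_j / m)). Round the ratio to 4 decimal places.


LPT order: [24, 14, 14, 13, 13, 10, 9, 8]
Machine loads after assignment: [34, 36, 35]
LPT makespan = 36
Lower bound = max(max_job, ceil(total/3)) = max(24, 35) = 35
Ratio = 36 / 35 = 1.0286

1.0286


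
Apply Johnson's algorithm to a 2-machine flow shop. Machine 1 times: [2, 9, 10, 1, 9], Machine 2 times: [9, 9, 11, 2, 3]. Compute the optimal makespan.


Apply Johnson's rule:
  Group 1 (a <= b): [(4, 1, 2), (1, 2, 9), (2, 9, 9), (3, 10, 11)]
  Group 2 (a > b): [(5, 9, 3)]
Optimal job order: [4, 1, 2, 3, 5]
Schedule:
  Job 4: M1 done at 1, M2 done at 3
  Job 1: M1 done at 3, M2 done at 12
  Job 2: M1 done at 12, M2 done at 21
  Job 3: M1 done at 22, M2 done at 33
  Job 5: M1 done at 31, M2 done at 36
Makespan = 36

36


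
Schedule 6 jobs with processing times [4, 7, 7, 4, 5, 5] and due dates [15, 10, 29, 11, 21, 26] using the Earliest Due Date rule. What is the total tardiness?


Sort by due date (EDD order): [(7, 10), (4, 11), (4, 15), (5, 21), (5, 26), (7, 29)]
Compute completion times and tardiness:
  Job 1: p=7, d=10, C=7, tardiness=max(0,7-10)=0
  Job 2: p=4, d=11, C=11, tardiness=max(0,11-11)=0
  Job 3: p=4, d=15, C=15, tardiness=max(0,15-15)=0
  Job 4: p=5, d=21, C=20, tardiness=max(0,20-21)=0
  Job 5: p=5, d=26, C=25, tardiness=max(0,25-26)=0
  Job 6: p=7, d=29, C=32, tardiness=max(0,32-29)=3
Total tardiness = 3

3


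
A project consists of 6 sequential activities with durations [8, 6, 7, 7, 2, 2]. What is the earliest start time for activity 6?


Activity 6 starts after activities 1 through 5 complete.
Predecessor durations: [8, 6, 7, 7, 2]
ES = 8 + 6 + 7 + 7 + 2 = 30

30


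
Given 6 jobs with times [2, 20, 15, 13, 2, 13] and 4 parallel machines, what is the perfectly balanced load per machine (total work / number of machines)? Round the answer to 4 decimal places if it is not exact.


Total processing time = 2 + 20 + 15 + 13 + 2 + 13 = 65
Number of machines = 4
Ideal balanced load = 65 / 4 = 16.25

16.25


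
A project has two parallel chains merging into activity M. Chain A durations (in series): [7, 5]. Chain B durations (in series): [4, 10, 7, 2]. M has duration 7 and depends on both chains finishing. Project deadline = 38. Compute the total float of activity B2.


Forward pass: ES(B2) = sum of predecessors on chain B = 4
EF = ES + duration = 4 + 10 = 14
Backward pass: LF(M) = deadline = 38; LS(M) = 38 - 7 = 31
LF(B2) = LS(M) - sum(successors on chain B) = 31 - 9 = 22
LS = LF - duration = 22 - 10 = 12
Total float = LS - ES = 12 - 4 = 8

8


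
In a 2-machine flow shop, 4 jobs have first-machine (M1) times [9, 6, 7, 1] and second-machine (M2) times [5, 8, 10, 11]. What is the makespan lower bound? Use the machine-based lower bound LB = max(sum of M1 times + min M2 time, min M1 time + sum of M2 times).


LB1 = sum(M1 times) + min(M2 times) = 23 + 5 = 28
LB2 = min(M1 times) + sum(M2 times) = 1 + 34 = 35
Lower bound = max(LB1, LB2) = max(28, 35) = 35

35


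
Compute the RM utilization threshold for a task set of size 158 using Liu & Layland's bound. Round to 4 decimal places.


Compute 2^(1/158) = 1.0043966445
Subtract 1: 1.0043966445 - 1 = 0.0043966445
Multiply by n: 158 * 0.0043966445 = 0.6946698310
Round to 4 dp: 0.6947

0.6947


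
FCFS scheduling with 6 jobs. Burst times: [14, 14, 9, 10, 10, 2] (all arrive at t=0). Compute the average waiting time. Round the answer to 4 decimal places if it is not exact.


FCFS order (as given): [14, 14, 9, 10, 10, 2]
Waiting times:
  Job 1: wait = 0
  Job 2: wait = 14
  Job 3: wait = 28
  Job 4: wait = 37
  Job 5: wait = 47
  Job 6: wait = 57
Sum of waiting times = 183
Average waiting time = 183/6 = 30.5

30.5


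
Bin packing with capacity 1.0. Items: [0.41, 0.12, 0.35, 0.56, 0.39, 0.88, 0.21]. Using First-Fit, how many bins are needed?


Place items sequentially using First-Fit:
  Item 0.41 -> new Bin 1
  Item 0.12 -> Bin 1 (now 0.53)
  Item 0.35 -> Bin 1 (now 0.88)
  Item 0.56 -> new Bin 2
  Item 0.39 -> Bin 2 (now 0.95)
  Item 0.88 -> new Bin 3
  Item 0.21 -> new Bin 4
Total bins used = 4

4


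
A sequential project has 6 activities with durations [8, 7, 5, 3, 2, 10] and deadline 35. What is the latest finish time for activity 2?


LF(activity 2) = deadline - sum of successor durations
Successors: activities 3 through 6 with durations [5, 3, 2, 10]
Sum of successor durations = 20
LF = 35 - 20 = 15

15


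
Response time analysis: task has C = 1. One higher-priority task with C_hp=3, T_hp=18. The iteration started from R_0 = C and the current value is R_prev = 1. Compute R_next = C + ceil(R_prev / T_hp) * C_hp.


R_next = C + ceil(R_prev / T_hp) * C_hp
ceil(1 / 18) = ceil(0.0556) = 1
Interference = 1 * 3 = 3
R_next = 1 + 3 = 4

4


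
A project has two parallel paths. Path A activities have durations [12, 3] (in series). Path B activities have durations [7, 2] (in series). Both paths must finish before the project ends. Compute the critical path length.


Path A total = 12 + 3 = 15
Path B total = 7 + 2 = 9
Critical path = longest path = max(15, 9) = 15

15


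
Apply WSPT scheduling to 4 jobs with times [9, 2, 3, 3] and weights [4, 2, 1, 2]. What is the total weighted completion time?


Compute p/w ratios and sort ascending (WSPT): [(2, 2), (3, 2), (9, 4), (3, 1)]
Compute weighted completion times:
  Job (p=2,w=2): C=2, w*C=2*2=4
  Job (p=3,w=2): C=5, w*C=2*5=10
  Job (p=9,w=4): C=14, w*C=4*14=56
  Job (p=3,w=1): C=17, w*C=1*17=17
Total weighted completion time = 87

87


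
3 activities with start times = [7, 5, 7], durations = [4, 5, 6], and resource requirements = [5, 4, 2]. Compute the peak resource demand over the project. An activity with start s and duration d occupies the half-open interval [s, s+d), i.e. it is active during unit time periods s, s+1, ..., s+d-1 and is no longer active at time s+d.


Each activity i is active on [start_i, start_i + duration_i).
Compute total resource usage per time slot:
  t=0: active resources = [], total = 0
  t=1: active resources = [], total = 0
  t=2: active resources = [], total = 0
  t=3: active resources = [], total = 0
  t=4: active resources = [], total = 0
  t=5: active resources = [4], total = 4
  t=6: active resources = [4], total = 4
  t=7: active resources = [5, 4, 2], total = 11
  t=8: active resources = [5, 4, 2], total = 11
  t=9: active resources = [5, 4, 2], total = 11
  t=10: active resources = [5, 2], total = 7
  t=11: active resources = [2], total = 2
  t=12: active resources = [2], total = 2
Peak resource demand = 11

11


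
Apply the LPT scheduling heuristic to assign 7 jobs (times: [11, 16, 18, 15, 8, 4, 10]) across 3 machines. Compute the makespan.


Sort jobs in decreasing order (LPT): [18, 16, 15, 11, 10, 8, 4]
Assign each job to the least loaded machine:
  Machine 1: jobs [18, 8, 4], load = 30
  Machine 2: jobs [16, 10], load = 26
  Machine 3: jobs [15, 11], load = 26
Makespan = max load = 30

30


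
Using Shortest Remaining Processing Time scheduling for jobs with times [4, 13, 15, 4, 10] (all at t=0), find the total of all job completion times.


Since all jobs arrive at t=0, SRPT equals SPT ordering.
SPT order: [4, 4, 10, 13, 15]
Completion times:
  Job 1: p=4, C=4
  Job 2: p=4, C=8
  Job 3: p=10, C=18
  Job 4: p=13, C=31
  Job 5: p=15, C=46
Total completion time = 4 + 8 + 18 + 31 + 46 = 107

107


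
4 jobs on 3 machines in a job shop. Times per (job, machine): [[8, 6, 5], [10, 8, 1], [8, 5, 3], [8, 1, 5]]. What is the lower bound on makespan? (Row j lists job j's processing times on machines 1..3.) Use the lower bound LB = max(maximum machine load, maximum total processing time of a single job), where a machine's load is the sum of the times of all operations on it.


Machine loads:
  Machine 1: 8 + 10 + 8 + 8 = 34
  Machine 2: 6 + 8 + 5 + 1 = 20
  Machine 3: 5 + 1 + 3 + 5 = 14
Max machine load = 34
Job totals:
  Job 1: 19
  Job 2: 19
  Job 3: 16
  Job 4: 14
Max job total = 19
Lower bound = max(34, 19) = 34

34


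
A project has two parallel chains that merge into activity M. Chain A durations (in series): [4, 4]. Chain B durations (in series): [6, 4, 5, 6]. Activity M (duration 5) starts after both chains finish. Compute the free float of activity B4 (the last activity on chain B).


ES(B4) = sum of predecessors on chain B = 15
EF(B4) = ES + duration = 15 + 6 = 21
Successor of B4 is M. ES(M) = max(sum(A), sum(B)) = max(8, 21) = 21
Free float = ES(successor) - EF(current) = 21 - 21 = 0

0


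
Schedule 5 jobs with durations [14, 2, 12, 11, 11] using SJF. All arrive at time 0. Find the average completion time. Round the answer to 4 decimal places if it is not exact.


SJF order (ascending): [2, 11, 11, 12, 14]
Completion times:
  Job 1: burst=2, C=2
  Job 2: burst=11, C=13
  Job 3: burst=11, C=24
  Job 4: burst=12, C=36
  Job 5: burst=14, C=50
Average completion = 125/5 = 25.0

25.0


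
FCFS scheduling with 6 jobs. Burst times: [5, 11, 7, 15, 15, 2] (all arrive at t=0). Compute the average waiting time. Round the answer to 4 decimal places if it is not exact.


FCFS order (as given): [5, 11, 7, 15, 15, 2]
Waiting times:
  Job 1: wait = 0
  Job 2: wait = 5
  Job 3: wait = 16
  Job 4: wait = 23
  Job 5: wait = 38
  Job 6: wait = 53
Sum of waiting times = 135
Average waiting time = 135/6 = 22.5

22.5


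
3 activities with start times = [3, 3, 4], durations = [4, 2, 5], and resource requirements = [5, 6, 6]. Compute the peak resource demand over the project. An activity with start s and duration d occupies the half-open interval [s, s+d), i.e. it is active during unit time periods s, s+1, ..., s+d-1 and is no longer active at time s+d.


Each activity i is active on [start_i, start_i + duration_i).
Compute total resource usage per time slot:
  t=0: active resources = [], total = 0
  t=1: active resources = [], total = 0
  t=2: active resources = [], total = 0
  t=3: active resources = [5, 6], total = 11
  t=4: active resources = [5, 6, 6], total = 17
  t=5: active resources = [5, 6], total = 11
  t=6: active resources = [5, 6], total = 11
  t=7: active resources = [6], total = 6
  t=8: active resources = [6], total = 6
Peak resource demand = 17

17


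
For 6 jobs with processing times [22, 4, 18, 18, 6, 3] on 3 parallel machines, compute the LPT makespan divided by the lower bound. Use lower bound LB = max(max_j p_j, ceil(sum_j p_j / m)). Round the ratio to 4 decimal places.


LPT order: [22, 18, 18, 6, 4, 3]
Machine loads after assignment: [25, 24, 22]
LPT makespan = 25
Lower bound = max(max_job, ceil(total/3)) = max(22, 24) = 24
Ratio = 25 / 24 = 1.0417

1.0417


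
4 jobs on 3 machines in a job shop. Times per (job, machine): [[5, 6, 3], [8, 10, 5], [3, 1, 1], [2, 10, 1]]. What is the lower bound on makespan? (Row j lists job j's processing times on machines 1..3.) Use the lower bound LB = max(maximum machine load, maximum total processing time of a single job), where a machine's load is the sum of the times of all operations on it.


Machine loads:
  Machine 1: 5 + 8 + 3 + 2 = 18
  Machine 2: 6 + 10 + 1 + 10 = 27
  Machine 3: 3 + 5 + 1 + 1 = 10
Max machine load = 27
Job totals:
  Job 1: 14
  Job 2: 23
  Job 3: 5
  Job 4: 13
Max job total = 23
Lower bound = max(27, 23) = 27

27


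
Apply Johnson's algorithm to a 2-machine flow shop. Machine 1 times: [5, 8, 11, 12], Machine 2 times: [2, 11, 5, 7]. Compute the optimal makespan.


Apply Johnson's rule:
  Group 1 (a <= b): [(2, 8, 11)]
  Group 2 (a > b): [(4, 12, 7), (3, 11, 5), (1, 5, 2)]
Optimal job order: [2, 4, 3, 1]
Schedule:
  Job 2: M1 done at 8, M2 done at 19
  Job 4: M1 done at 20, M2 done at 27
  Job 3: M1 done at 31, M2 done at 36
  Job 1: M1 done at 36, M2 done at 38
Makespan = 38

38


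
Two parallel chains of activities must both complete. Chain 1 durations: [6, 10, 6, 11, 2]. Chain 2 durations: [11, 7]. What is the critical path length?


Path A total = 6 + 10 + 6 + 11 + 2 = 35
Path B total = 11 + 7 = 18
Critical path = longest path = max(35, 18) = 35

35


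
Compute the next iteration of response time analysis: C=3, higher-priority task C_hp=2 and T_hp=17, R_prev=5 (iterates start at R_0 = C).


R_next = C + ceil(R_prev / T_hp) * C_hp
ceil(5 / 17) = ceil(0.2941) = 1
Interference = 1 * 2 = 2
R_next = 3 + 2 = 5
R_next = R_prev, so the iteration has converged (response time = 5).

5


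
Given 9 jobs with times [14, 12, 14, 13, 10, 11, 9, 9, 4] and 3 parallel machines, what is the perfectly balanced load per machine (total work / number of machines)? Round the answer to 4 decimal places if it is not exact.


Total processing time = 14 + 12 + 14 + 13 + 10 + 11 + 9 + 9 + 4 = 96
Number of machines = 3
Ideal balanced load = 96 / 3 = 32.0

32.0


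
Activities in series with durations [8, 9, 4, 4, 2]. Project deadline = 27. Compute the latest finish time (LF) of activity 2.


LF(activity 2) = deadline - sum of successor durations
Successors: activities 3 through 5 with durations [4, 4, 2]
Sum of successor durations = 10
LF = 27 - 10 = 17

17


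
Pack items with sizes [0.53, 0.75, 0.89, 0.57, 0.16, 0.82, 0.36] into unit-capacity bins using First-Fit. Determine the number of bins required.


Place items sequentially using First-Fit:
  Item 0.53 -> new Bin 1
  Item 0.75 -> new Bin 2
  Item 0.89 -> new Bin 3
  Item 0.57 -> new Bin 4
  Item 0.16 -> Bin 1 (now 0.69)
  Item 0.82 -> new Bin 5
  Item 0.36 -> Bin 4 (now 0.93)
Total bins used = 5

5


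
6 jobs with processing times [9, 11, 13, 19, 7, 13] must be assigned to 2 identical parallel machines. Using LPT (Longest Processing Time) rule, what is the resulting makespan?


Sort jobs in decreasing order (LPT): [19, 13, 13, 11, 9, 7]
Assign each job to the least loaded machine:
  Machine 1: jobs [19, 11, 7], load = 37
  Machine 2: jobs [13, 13, 9], load = 35
Makespan = max load = 37

37


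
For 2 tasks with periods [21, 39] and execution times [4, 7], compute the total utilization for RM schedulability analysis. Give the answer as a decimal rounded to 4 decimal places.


Compute individual utilizations (exact fractions):
  Task 1: C/T = 4/21 (approx. 0.1905)
  Task 2: C/T = 7/39 (approx. 0.1795)
Total utilization U = 4/21 + 7/39 = 101/273
Rounded to 4 decimal places: U = 0.3700
RM (Liu & Layland) bound for 2 tasks = 0.828427; compare with U = 101/273 (approx. 0.369963)
U <= bound, so schedulable by RM sufficient condition.

0.3700


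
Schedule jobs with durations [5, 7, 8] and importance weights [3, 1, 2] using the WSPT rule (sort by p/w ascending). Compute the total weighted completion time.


Compute p/w ratios and sort ascending (WSPT): [(5, 3), (8, 2), (7, 1)]
Compute weighted completion times:
  Job (p=5,w=3): C=5, w*C=3*5=15
  Job (p=8,w=2): C=13, w*C=2*13=26
  Job (p=7,w=1): C=20, w*C=1*20=20
Total weighted completion time = 61

61


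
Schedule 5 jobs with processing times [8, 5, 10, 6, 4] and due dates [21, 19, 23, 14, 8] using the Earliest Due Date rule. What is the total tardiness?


Sort by due date (EDD order): [(4, 8), (6, 14), (5, 19), (8, 21), (10, 23)]
Compute completion times and tardiness:
  Job 1: p=4, d=8, C=4, tardiness=max(0,4-8)=0
  Job 2: p=6, d=14, C=10, tardiness=max(0,10-14)=0
  Job 3: p=5, d=19, C=15, tardiness=max(0,15-19)=0
  Job 4: p=8, d=21, C=23, tardiness=max(0,23-21)=2
  Job 5: p=10, d=23, C=33, tardiness=max(0,33-23)=10
Total tardiness = 12

12


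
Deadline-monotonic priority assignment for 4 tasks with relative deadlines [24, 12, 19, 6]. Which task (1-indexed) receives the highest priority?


Sort tasks by relative deadline (ascending):
  Task 4: deadline = 6
  Task 2: deadline = 12
  Task 3: deadline = 19
  Task 1: deadline = 24
Priority order (highest first): [4, 2, 3, 1]
Highest priority task = 4

4


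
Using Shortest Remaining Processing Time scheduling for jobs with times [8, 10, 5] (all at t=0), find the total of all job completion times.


Since all jobs arrive at t=0, SRPT equals SPT ordering.
SPT order: [5, 8, 10]
Completion times:
  Job 1: p=5, C=5
  Job 2: p=8, C=13
  Job 3: p=10, C=23
Total completion time = 5 + 13 + 23 = 41

41


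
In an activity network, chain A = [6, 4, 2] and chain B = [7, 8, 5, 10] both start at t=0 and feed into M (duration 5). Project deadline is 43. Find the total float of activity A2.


Forward pass: ES(A2) = sum of predecessors on chain A = 6
EF = ES + duration = 6 + 4 = 10
Backward pass: LF(M) = deadline = 43; LS(M) = 43 - 5 = 38
LF(A2) = LS(M) - sum(successors on chain A) = 38 - 2 = 36
LS = LF - duration = 36 - 4 = 32
Total float = LS - ES = 32 - 6 = 26

26


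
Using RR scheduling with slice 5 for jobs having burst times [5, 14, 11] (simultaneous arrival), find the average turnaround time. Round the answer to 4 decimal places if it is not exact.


Time quantum = 5
Execution trace:
  J1 runs 5 units, time = 5
  J2 runs 5 units, time = 10
  J3 runs 5 units, time = 15
  J2 runs 5 units, time = 20
  J3 runs 5 units, time = 25
  J2 runs 4 units, time = 29
  J3 runs 1 units, time = 30
Finish times: [5, 29, 30]
Average turnaround = 64/3 = 21.3333

21.3333


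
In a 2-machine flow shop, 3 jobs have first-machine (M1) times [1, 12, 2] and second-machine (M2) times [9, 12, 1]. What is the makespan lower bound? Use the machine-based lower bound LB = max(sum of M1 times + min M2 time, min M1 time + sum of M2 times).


LB1 = sum(M1 times) + min(M2 times) = 15 + 1 = 16
LB2 = min(M1 times) + sum(M2 times) = 1 + 22 = 23
Lower bound = max(LB1, LB2) = max(16, 23) = 23

23


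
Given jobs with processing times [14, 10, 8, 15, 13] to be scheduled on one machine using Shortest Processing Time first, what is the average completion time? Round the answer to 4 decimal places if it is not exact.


Sort jobs by processing time (SPT order): [8, 10, 13, 14, 15]
Compute completion times sequentially:
  Job 1: processing = 8, completes at 8
  Job 2: processing = 10, completes at 18
  Job 3: processing = 13, completes at 31
  Job 4: processing = 14, completes at 45
  Job 5: processing = 15, completes at 60
Sum of completion times = 162
Average completion time = 162/5 = 32.4

32.4


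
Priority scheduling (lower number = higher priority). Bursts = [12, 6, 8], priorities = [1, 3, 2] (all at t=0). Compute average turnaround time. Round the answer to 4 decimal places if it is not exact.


Sort by priority (ascending = highest first):
Order: [(1, 12), (2, 8), (3, 6)]
Completion times:
  Priority 1, burst=12, C=12
  Priority 2, burst=8, C=20
  Priority 3, burst=6, C=26
Average turnaround = 58/3 = 19.3333

19.3333


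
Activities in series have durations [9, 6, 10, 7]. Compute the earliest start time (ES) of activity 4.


Activity 4 starts after activities 1 through 3 complete.
Predecessor durations: [9, 6, 10]
ES = 9 + 6 + 10 = 25

25


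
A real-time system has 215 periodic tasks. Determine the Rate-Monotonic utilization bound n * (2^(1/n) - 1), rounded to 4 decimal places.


Compute 2^(1/215) = 1.0032291429
Subtract 1: 1.0032291429 - 1 = 0.0032291429
Multiply by n: 215 * 0.0032291429 = 0.6942657235
Round to 4 dp: 0.6943

0.6943


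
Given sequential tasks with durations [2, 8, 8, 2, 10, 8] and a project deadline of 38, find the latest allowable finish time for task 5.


LF(activity 5) = deadline - sum of successor durations
Successors: activities 6 through 6 with durations [8]
Sum of successor durations = 8
LF = 38 - 8 = 30

30


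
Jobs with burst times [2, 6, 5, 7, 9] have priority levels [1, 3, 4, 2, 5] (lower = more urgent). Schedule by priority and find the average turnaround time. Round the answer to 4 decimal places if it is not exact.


Sort by priority (ascending = highest first):
Order: [(1, 2), (2, 7), (3, 6), (4, 5), (5, 9)]
Completion times:
  Priority 1, burst=2, C=2
  Priority 2, burst=7, C=9
  Priority 3, burst=6, C=15
  Priority 4, burst=5, C=20
  Priority 5, burst=9, C=29
Average turnaround = 75/5 = 15.0

15.0


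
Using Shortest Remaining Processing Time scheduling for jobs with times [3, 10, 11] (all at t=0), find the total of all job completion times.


Since all jobs arrive at t=0, SRPT equals SPT ordering.
SPT order: [3, 10, 11]
Completion times:
  Job 1: p=3, C=3
  Job 2: p=10, C=13
  Job 3: p=11, C=24
Total completion time = 3 + 13 + 24 = 40

40


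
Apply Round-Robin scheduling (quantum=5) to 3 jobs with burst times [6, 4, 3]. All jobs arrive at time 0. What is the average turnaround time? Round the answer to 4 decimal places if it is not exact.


Time quantum = 5
Execution trace:
  J1 runs 5 units, time = 5
  J2 runs 4 units, time = 9
  J3 runs 3 units, time = 12
  J1 runs 1 units, time = 13
Finish times: [13, 9, 12]
Average turnaround = 34/3 = 11.3333

11.3333


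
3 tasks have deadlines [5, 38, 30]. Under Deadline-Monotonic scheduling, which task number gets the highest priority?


Sort tasks by relative deadline (ascending):
  Task 1: deadline = 5
  Task 3: deadline = 30
  Task 2: deadline = 38
Priority order (highest first): [1, 3, 2]
Highest priority task = 1

1


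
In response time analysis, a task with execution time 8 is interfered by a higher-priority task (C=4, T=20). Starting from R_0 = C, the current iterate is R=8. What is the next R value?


R_next = C + ceil(R_prev / T_hp) * C_hp
ceil(8 / 20) = ceil(0.4) = 1
Interference = 1 * 4 = 4
R_next = 8 + 4 = 12

12


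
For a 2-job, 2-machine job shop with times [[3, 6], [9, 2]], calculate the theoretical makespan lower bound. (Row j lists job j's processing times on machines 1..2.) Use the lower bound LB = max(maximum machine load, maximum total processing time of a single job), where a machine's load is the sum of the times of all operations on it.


Machine loads:
  Machine 1: 3 + 9 = 12
  Machine 2: 6 + 2 = 8
Max machine load = 12
Job totals:
  Job 1: 9
  Job 2: 11
Max job total = 11
Lower bound = max(12, 11) = 12

12


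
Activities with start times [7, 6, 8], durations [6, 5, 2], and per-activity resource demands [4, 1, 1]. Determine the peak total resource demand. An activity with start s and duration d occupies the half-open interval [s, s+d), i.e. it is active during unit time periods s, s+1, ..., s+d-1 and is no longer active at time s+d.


Each activity i is active on [start_i, start_i + duration_i).
Compute total resource usage per time slot:
  t=0: active resources = [], total = 0
  t=1: active resources = [], total = 0
  t=2: active resources = [], total = 0
  t=3: active resources = [], total = 0
  t=4: active resources = [], total = 0
  t=5: active resources = [], total = 0
  t=6: active resources = [1], total = 1
  t=7: active resources = [4, 1], total = 5
  t=8: active resources = [4, 1, 1], total = 6
  t=9: active resources = [4, 1, 1], total = 6
  t=10: active resources = [4, 1], total = 5
  t=11: active resources = [4], total = 4
  t=12: active resources = [4], total = 4
Peak resource demand = 6

6


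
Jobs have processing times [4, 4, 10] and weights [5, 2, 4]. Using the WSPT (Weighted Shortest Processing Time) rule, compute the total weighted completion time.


Compute p/w ratios and sort ascending (WSPT): [(4, 5), (4, 2), (10, 4)]
Compute weighted completion times:
  Job (p=4,w=5): C=4, w*C=5*4=20
  Job (p=4,w=2): C=8, w*C=2*8=16
  Job (p=10,w=4): C=18, w*C=4*18=72
Total weighted completion time = 108

108


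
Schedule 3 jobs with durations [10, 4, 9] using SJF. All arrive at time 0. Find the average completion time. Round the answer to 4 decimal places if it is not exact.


SJF order (ascending): [4, 9, 10]
Completion times:
  Job 1: burst=4, C=4
  Job 2: burst=9, C=13
  Job 3: burst=10, C=23
Average completion = 40/3 = 13.3333

13.3333


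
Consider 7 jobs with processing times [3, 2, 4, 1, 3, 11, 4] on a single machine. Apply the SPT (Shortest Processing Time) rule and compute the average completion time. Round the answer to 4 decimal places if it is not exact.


Sort jobs by processing time (SPT order): [1, 2, 3, 3, 4, 4, 11]
Compute completion times sequentially:
  Job 1: processing = 1, completes at 1
  Job 2: processing = 2, completes at 3
  Job 3: processing = 3, completes at 6
  Job 4: processing = 3, completes at 9
  Job 5: processing = 4, completes at 13
  Job 6: processing = 4, completes at 17
  Job 7: processing = 11, completes at 28
Sum of completion times = 77
Average completion time = 77/7 = 11.0

11.0


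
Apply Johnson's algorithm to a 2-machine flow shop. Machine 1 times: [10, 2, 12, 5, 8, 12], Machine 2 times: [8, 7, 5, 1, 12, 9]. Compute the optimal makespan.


Apply Johnson's rule:
  Group 1 (a <= b): [(2, 2, 7), (5, 8, 12)]
  Group 2 (a > b): [(6, 12, 9), (1, 10, 8), (3, 12, 5), (4, 5, 1)]
Optimal job order: [2, 5, 6, 1, 3, 4]
Schedule:
  Job 2: M1 done at 2, M2 done at 9
  Job 5: M1 done at 10, M2 done at 22
  Job 6: M1 done at 22, M2 done at 31
  Job 1: M1 done at 32, M2 done at 40
  Job 3: M1 done at 44, M2 done at 49
  Job 4: M1 done at 49, M2 done at 50
Makespan = 50

50
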